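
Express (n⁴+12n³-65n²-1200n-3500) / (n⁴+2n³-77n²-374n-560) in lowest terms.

By polynomial division,
  n⁴+12n³-65n²-1200n-3500 = (n⁴+2n³-77n²-374n-560) + (10n³+12n²-826n-2940)
  n⁴+2n³-77n²-374n-560 = ((1/10)n+2/25)(10n³+12n²-826n-2940) + ((116/25)n²-(348/25)n-1624/5)
  10n³+12n²-826n-2940 = ((125/58)n+525/58)((116/25)n²-(348/25)n-1624/5) + (0)
Last nonzero remainder: (116/25)n²-(348/25)n-1624/5. Dividing through by 116/25 gives the monic gcd n²-3n-70.
Cancel n²-3n-70 from numerator and denominator to get the reduced form.

(n²+15n+50)/(n²+5n+8)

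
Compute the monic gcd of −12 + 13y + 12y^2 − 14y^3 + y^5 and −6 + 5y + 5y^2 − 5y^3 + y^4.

3 − y − 3y^2 + y^3

Apply the Euclidean algorithm:
  y^5 − 14y^3 + 12y^2 + 13y − 12 = (y + 5)(y^4 − 5y^3 + 5y^2 + 5y − 6) + (6y^3 − 18y^2 − 6y + 18)
  y^4 − 5y^3 + 5y^2 + 5y − 6 = ((1/6)y − 1/3)(6y^3 − 18y^2 − 6y + 18) + (0)
Last nonzero remainder: 6y^3 − 18y^2 − 6y + 18. Dividing through by 6 gives the monic gcd y^3 − 3y^2 − y + 3.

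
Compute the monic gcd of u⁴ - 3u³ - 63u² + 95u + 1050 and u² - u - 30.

Repeated division with remainder:
  u⁴ - 3u³ - 63u² + 95u + 1050 = (u² - 2u - 35)(u² - u - 30) + (0)
The last nonzero remainder u² - u - 30 is already monic.

u² - u - 30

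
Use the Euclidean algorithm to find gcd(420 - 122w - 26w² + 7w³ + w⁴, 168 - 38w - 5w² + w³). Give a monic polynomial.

6 + w

Euclidean algorithm in ℚ[w]:
  w⁴ + 7w³ - 26w² - 122w + 420 = (w + 12)(w³ - 5w² - 38w + 168) + (72w² + 166w - 1596)
  w³ - 5w² - 38w + 168 = ((1/72)w - 263/2592)(72w² + 166w - 1596) + ((1309/1296)w + 1309/216)
  72w² + 166w - 1596 = ((93312/1309)w - 49248/187)((1309/1296)w + 1309/216) + (0)
Last nonzero remainder: (1309/1296)w + 1309/216. Dividing through by 1309/1296 gives the monic gcd w + 6.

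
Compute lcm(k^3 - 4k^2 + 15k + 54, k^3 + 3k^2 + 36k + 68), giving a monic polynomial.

Euclidean algorithm in ℚ[k]:
  k^3 - 4k^2 + 15k + 54 = (k^3 + 3k^2 + 36k + 68) + (-7k^2 - 21k - 14)
  k^3 + 3k^2 + 36k + 68 = (-(1/7)k)(-7k^2 - 21k - 14) + (34k + 68)
  -7k^2 - 21k - 14 = (-(7/34)k - 7/34)(34k + 68) + (0)
Last nonzero remainder: 34k + 68. Dividing through by 34 gives the monic gcd k + 2.
Then lcm(f, g) = f·g / gcd(f, g); expanding and making the result monic gives the answer.

k^5 - 3k^4 + 45k^3 - 67k^2 + 564k + 1836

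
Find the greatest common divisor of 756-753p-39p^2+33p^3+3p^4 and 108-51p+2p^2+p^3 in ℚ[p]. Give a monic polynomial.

-36+5p+p^2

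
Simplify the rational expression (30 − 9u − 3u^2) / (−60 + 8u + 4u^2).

(6 − 3u)/(−12 + 4u)

Repeated division with remainder:
  −3u^2 − 9u + 30 = (−3/4)(4u^2 + 8u − 60) + (−3u − 15)
  4u^2 + 8u − 60 = (−(4/3)u + 4)(−3u − 15) + (0)
Last nonzero remainder: −3u − 15. Dividing through by −3 gives the monic gcd u + 5.
Cancel u + 5 from numerator and denominator to get the reduced form.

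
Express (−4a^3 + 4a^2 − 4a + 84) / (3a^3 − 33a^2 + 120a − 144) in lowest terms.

Repeated division with remainder:
  −4a^3 + 4a^2 − 4a + 84 = (−4/3)(3a^3 − 33a^2 + 120a − 144) + (−40a^2 + 156a − 108)
  3a^3 − 33a^2 + 120a − 144 = (−(3/40)a + 213/400)(−40a^2 + 156a − 108) + ((2883/100)a − 8649/100)
  −40a^2 + 156a − 108 = (−(4000/2883)a + 1200/961)((2883/100)a − 8649/100) + (0)
Last nonzero remainder: (2883/100)a − 8649/100. Dividing through by 2883/100 gives the monic gcd a − 3.
Cancel a − 3 from numerator and denominator to get the reduced form.

(−4a^2 − 8a − 28)/(3a^2 − 24a + 48)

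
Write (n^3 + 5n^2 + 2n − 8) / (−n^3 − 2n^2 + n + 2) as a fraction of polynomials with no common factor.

(−n − 4)/(n + 1)

By polynomial division,
  n^3 + 5n^2 + 2n − 8 = (−1)(−n^3 − 2n^2 + n + 2) + (3n^2 + 3n − 6)
  −n^3 − 2n^2 + n + 2 = (−(1/3)n − 1/3)(3n^2 + 3n − 6) + (0)
Last nonzero remainder: 3n^2 + 3n − 6. Dividing through by 3 gives the monic gcd n^2 + n − 2.
Cancel n^2 + n − 2 from numerator and denominator to get the reduced form.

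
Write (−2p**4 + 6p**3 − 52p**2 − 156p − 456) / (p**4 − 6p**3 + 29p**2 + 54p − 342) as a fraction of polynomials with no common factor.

Apply the Euclidean algorithm:
  −2p**4 + 6p**3 − 52p**2 − 156p − 456 = (−2)(p**4 − 6p**3 + 29p**2 + 54p − 342) + (−6p**3 + 6p**2 − 48p − 1140)
  p**4 − 6p**3 + 29p**2 + 54p − 342 = (−(1/6)p + 5/6)(−6p**3 + 6p**2 − 48p − 1140) + (16p**2 − 96p + 608)
  −6p**3 + 6p**2 − 48p − 1140 = (−(3/8)p − 15/8)(16p**2 − 96p + 608) + (0)
Last nonzero remainder: 16p**2 − 96p + 608. Dividing through by 16 gives the monic gcd p**2 − 6p + 38.
Cancel p**2 − 6p + 38 from numerator and denominator to get the reduced form.

(−2p**2 − 6p − 12)/(p**2 − 9)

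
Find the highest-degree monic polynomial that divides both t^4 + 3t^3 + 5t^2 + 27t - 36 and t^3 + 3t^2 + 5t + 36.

By polynomial division,
  t^4 + 3t^3 + 5t^2 + 27t - 36 = (t)(t^3 + 3t^2 + 5t + 36) + (-9t - 36)
  t^3 + 3t^2 + 5t + 36 = (-(1/9)t^2 + (1/9)t - 1)(-9t - 36) + (0)
Last nonzero remainder: -9t - 36. Dividing through by -9 gives the monic gcd t + 4.

t + 4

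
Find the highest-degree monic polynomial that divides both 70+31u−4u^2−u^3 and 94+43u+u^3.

2+u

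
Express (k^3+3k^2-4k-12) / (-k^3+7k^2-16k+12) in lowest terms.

Apply the Euclidean algorithm:
  k^3+3k^2-4k-12 = (-1)(-k^3+7k^2-16k+12) + (10k^2-20k)
  -k^3+7k^2-16k+12 = (-(1/10)k+1/2)(10k^2-20k) + (-6k+12)
  10k^2-20k = (-(5/3)k)(-6k+12) + (0)
Last nonzero remainder: -6k+12. Dividing through by -6 gives the monic gcd k-2.
Cancel k-2 from numerator and denominator to get the reduced form.

(-k^2-5k-6)/(k^2-5k+6)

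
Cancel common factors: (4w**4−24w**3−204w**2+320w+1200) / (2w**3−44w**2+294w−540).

(2w**2+14w+20)/(w−9)

Euclidean algorithm in ℚ[w]:
  4w**4−24w**3−204w**2+320w+1200 = (2w+32)(2w**3−44w**2+294w−540) + (616w**2−8008w+18480)
  2w**3−44w**2+294w−540 = ((1/308)w−9/308)(616w**2−8008w+18480) + (0)
Last nonzero remainder: 616w**2−8008w+18480. Dividing through by 616 gives the monic gcd w**2−13w+30.
Cancel w**2−13w+30 from numerator and denominator to get the reduced form.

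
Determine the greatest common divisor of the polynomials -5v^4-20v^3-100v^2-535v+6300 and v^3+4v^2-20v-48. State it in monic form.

v-4

By polynomial division,
  -5v^4-20v^3-100v^2-535v+6300 = (-5v)(v^3+4v^2-20v-48) + (-200v^2-775v+6300)
  v^3+4v^2-20v-48 = (-(1/200)v-1/1600)(-200v^2-775v+6300) + ((705/64)v-705/16)
  -200v^2-775v+6300 = (-(2560/141)v-6720/47)((705/64)v-705/16) + (0)
Last nonzero remainder: (705/64)v-705/16. Dividing through by 705/64 gives the monic gcd v-4.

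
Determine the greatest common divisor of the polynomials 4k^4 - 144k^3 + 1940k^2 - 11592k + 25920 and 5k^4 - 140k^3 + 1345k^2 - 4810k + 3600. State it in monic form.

k^3 - 27k^2 + 242k - 720

By polynomial division,
  4k^4 - 144k^3 + 1940k^2 - 11592k + 25920 = (4/5)(5k^4 - 140k^3 + 1345k^2 - 4810k + 3600) + (-32k^3 + 864k^2 - 7744k + 23040)
  5k^4 - 140k^3 + 1345k^2 - 4810k + 3600 = (-(5/32)k + 5/32)(-32k^3 + 864k^2 - 7744k + 23040) + (0)
Last nonzero remainder: -32k^3 + 864k^2 - 7744k + 23040. Dividing through by -32 gives the monic gcd k^3 - 27k^2 + 242k - 720.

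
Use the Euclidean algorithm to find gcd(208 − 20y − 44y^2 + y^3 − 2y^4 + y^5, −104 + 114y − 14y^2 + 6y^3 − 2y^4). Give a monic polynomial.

−52 + 5y − 2y^2 + y^3

Euclidean algorithm in ℚ[y]:
  y^5 − 2y^4 + y^3 − 44y^2 − 20y + 208 = (−(1/2)y − 1/2)(−2y^4 + 6y^3 − 14y^2 + 114y − 104) + (−3y^3 + 6y^2 − 15y + 156)
  −2y^4 + 6y^3 − 14y^2 + 114y − 104 = ((2/3)y − 2/3)(−3y^3 + 6y^2 − 15y + 156) + (0)
Last nonzero remainder: −3y^3 + 6y^2 − 15y + 156. Dividing through by −3 gives the monic gcd y^3 − 2y^2 + 5y − 52.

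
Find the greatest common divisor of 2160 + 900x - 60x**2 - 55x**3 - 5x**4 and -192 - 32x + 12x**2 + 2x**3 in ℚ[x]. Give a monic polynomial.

-24 + 2x + x**2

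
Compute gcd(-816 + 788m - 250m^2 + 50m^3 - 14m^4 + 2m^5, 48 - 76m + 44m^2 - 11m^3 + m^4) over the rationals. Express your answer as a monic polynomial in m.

-24 + 26m - 9m^2 + m^3

Apply the Euclidean algorithm:
  2m^5 - 14m^4 + 50m^3 - 250m^2 + 788m - 816 = (2m + 8)(m^4 - 11m^3 + 44m^2 - 76m + 48) + (50m^3 - 450m^2 + 1300m - 1200)
  m^4 - 11m^3 + 44m^2 - 76m + 48 = ((1/50)m - 1/25)(50m^3 - 450m^2 + 1300m - 1200) + (0)
Last nonzero remainder: 50m^3 - 450m^2 + 1300m - 1200. Dividing through by 50 gives the monic gcd m^3 - 9m^2 + 26m - 24.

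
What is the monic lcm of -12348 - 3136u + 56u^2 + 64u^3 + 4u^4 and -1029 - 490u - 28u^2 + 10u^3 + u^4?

Repeated division with remainder:
  4u^4 + 64u^3 + 56u^2 - 3136u - 12348 = (4)(u^4 + 10u^3 - 28u^2 - 490u - 1029) + (24u^3 + 168u^2 - 1176u - 8232)
  u^4 + 10u^3 - 28u^2 - 490u - 1029 = ((1/24)u + 1/8)(24u^3 + 168u^2 - 1176u - 8232) + (0)
Last nonzero remainder: 24u^3 + 168u^2 - 1176u - 8232. Dividing through by 24 gives the monic gcd u^3 + 7u^2 - 49u - 343.
Then lcm(f, g) = f·g / gcd(f, g); expanding and making the result monic gives the answer.

-9261 - 5439u - 742u^2 + 62u^3 + 19u^4 + u^5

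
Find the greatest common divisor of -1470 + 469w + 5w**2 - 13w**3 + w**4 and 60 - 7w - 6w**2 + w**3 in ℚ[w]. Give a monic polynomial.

Euclidean algorithm in ℚ[w]:
  w**4 - 13w**3 + 5w**2 + 469w - 1470 = (w - 7)(w**3 - 6w**2 - 7w + 60) + (-30w**2 + 360w - 1050)
  w**3 - 6w**2 - 7w + 60 = (-(1/30)w - 1/5)(-30w**2 + 360w - 1050) + (30w - 150)
  -30w**2 + 360w - 1050 = (-w + 7)(30w - 150) + (0)
Last nonzero remainder: 30w - 150. Dividing through by 30 gives the monic gcd w - 5.

-5 + w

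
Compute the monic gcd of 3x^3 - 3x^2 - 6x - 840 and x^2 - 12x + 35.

x - 7

By polynomial division,
  3x^3 - 3x^2 - 6x - 840 = (3x + 33)(x^2 - 12x + 35) + (285x - 1995)
  x^2 - 12x + 35 = ((1/285)x - 1/57)(285x - 1995) + (0)
Last nonzero remainder: 285x - 1995. Dividing through by 285 gives the monic gcd x - 7.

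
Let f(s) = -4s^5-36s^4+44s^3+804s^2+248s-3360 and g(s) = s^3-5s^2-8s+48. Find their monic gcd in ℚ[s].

Apply the Euclidean algorithm:
  -4s^5-36s^4+44s^3+804s^2+248s-3360 = (-4s^2-56s-268)(s^3-5s^2-8s+48) + (-792s^2+792s+9504)
  s^3-5s^2-8s+48 = (-(1/792)s+1/198)(-792s^2+792s+9504) + (0)
Last nonzero remainder: -792s^2+792s+9504. Dividing through by -792 gives the monic gcd s^2-s-12.

s^2-s-12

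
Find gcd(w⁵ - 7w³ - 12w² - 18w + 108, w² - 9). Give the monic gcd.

Euclidean algorithm in ℚ[w]:
  w⁵ - 7w³ - 12w² - 18w + 108 = (w³ + 2w - 12)(w² - 9) + (0)
The last nonzero remainder w² - 9 is already monic.

w² - 9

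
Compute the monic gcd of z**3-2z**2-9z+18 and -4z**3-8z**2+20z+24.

Apply the Euclidean algorithm:
  z**3-2z**2-9z+18 = (-1/4)(-4z**3-8z**2+20z+24) + (-4z**2-4z+24)
  -4z**3-8z**2+20z+24 = (z+1)(-4z**2-4z+24) + (0)
Last nonzero remainder: -4z**2-4z+24. Dividing through by -4 gives the monic gcd z**2+z-6.

z**2+z-6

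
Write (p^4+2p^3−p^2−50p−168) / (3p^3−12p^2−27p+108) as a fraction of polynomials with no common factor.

By polynomial division,
  p^4+2p^3−p^2−50p−168 = ((1/3)p+2)(3p^3−12p^2−27p+108) + (32p^2−32p−384)
  3p^3−12p^2−27p+108 = ((3/32)p−9/32)(32p^2−32p−384) + (0)
Last nonzero remainder: 32p^2−32p−384. Dividing through by 32 gives the monic gcd p^2−p−12.
Cancel p^2−p−12 from numerator and denominator to get the reduced form.

(p^2+3p+14)/(3p−9)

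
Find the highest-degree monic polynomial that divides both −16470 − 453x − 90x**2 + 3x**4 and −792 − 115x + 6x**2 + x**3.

9 + x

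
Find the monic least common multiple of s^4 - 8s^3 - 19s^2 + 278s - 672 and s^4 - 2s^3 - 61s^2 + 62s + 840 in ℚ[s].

s^6 - 9s^5 - 31s^4 + 457s^3 - 570s^2 - 4888s + 13440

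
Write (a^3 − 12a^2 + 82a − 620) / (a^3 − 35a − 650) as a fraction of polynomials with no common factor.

Euclidean algorithm in ℚ[a]:
  a^3 − 12a^2 + 82a − 620 = (a^3 − 35a − 650) + (−12a^2 + 117a + 30)
  a^3 − 35a − 650 = (−(1/12)a − 13/16)(−12a^2 + 117a + 30) + ((1001/16)a − 5005/8)
  −12a^2 + 117a + 30 = (−(192/1001)a − 48/1001)((1001/16)a − 5005/8) + (0)
Last nonzero remainder: (1001/16)a − 5005/8. Dividing through by 1001/16 gives the monic gcd a − 10.
Cancel a − 10 from numerator and denominator to get the reduced form.

(a^2 − 2a + 62)/(a^2 + 10a + 65)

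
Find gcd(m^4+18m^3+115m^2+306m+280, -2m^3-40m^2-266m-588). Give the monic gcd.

Apply the Euclidean algorithm:
  m^4+18m^3+115m^2+306m+280 = (-(1/2)m+1)(-2m^3-40m^2-266m-588) + (22m^2+278m+868)
  -2m^3-40m^2-266m-588 = (-(1/11)m-81/121)(22m^2+278m+868) + (-(120/121)m-840/121)
  22m^2+278m+868 = (-(1331/60)m-3751/30)(-(120/121)m-840/121) + (0)
Last nonzero remainder: -(120/121)m-840/121. Dividing through by -120/121 gives the monic gcd m+7.

m+7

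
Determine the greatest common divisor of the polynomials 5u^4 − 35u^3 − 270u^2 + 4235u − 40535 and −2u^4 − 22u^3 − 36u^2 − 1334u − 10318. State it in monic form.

Apply the Euclidean algorithm:
  5u^4 − 35u^3 − 270u^2 + 4235u − 40535 = (−5/2)(−2u^4 − 22u^3 − 36u^2 − 1334u − 10318) + (−90u^3 − 360u^2 + 900u − 66330)
  −2u^4 − 22u^3 − 36u^2 − 1334u − 10318 = ((1/45)u + 7/45)(−90u^3 − 360u^2 + 900u − 66330) + (0)
Last nonzero remainder: −90u^3 − 360u^2 + 900u − 66330. Dividing through by −90 gives the monic gcd u^3 + 4u^2 − 10u + 737.

u^3 + 4u^2 − 10u + 737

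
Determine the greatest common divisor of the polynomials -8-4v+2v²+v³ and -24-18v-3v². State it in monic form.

2+v

Apply the Euclidean algorithm:
  v³+2v²-4v-8 = (-(1/3)v+4/3)(-3v²-18v-24) + (12v+24)
  -3v²-18v-24 = (-(1/4)v-1)(12v+24) + (0)
Last nonzero remainder: 12v+24. Dividing through by 12 gives the monic gcd v+2.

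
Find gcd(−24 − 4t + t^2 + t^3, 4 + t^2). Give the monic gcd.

Repeated division with remainder:
  t^3 + t^2 − 4t − 24 = (t + 1)(t^2 + 4) + (−8t − 28)
  t^2 + 4 = (−(1/8)t + 7/16)(−8t − 28) + (65/4)
  −8t − 28 = (−(32/65)t − 112/65)(65/4) + (0)
The last nonzero remainder is the constant 65/4, so the polynomials are coprime and gcd = 1.

1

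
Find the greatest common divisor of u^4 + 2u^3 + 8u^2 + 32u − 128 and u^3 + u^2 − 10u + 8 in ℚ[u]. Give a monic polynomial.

u^2 + 2u − 8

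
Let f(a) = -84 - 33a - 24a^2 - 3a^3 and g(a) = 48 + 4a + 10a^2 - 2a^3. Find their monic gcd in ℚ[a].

Repeated division with remainder:
  -3a^3 - 24a^2 - 33a - 84 = (3/2)(-2a^3 + 10a^2 + 4a + 48) + (-39a^2 - 39a - 156)
  -2a^3 + 10a^2 + 4a + 48 = ((2/39)a - 4/13)(-39a^2 - 39a - 156) + (0)
Last nonzero remainder: -39a^2 - 39a - 156. Dividing through by -39 gives the monic gcd a^2 + a + 4.

4 + a + a^2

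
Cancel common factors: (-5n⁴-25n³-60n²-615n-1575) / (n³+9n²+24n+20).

Euclidean algorithm in ℚ[n]:
  -5n⁴-25n³-60n²-615n-1575 = (-5n+20)(n³+9n²+24n+20) + (-120n²-995n-1975)
  n³+9n²+24n+20 = (-(1/120)n-17/2880)(-120n²-995n-1975) + ((961/576)n+4805/576)
  -120n²-995n-1975 = (-(69120/961)n-227520/961)((961/576)n+4805/576) + (0)
Last nonzero remainder: (961/576)n+4805/576. Dividing through by 961/576 gives the monic gcd n+5.
Cancel n+5 from numerator and denominator to get the reduced form.

(-5n³-60n-315)/(n²+4n+4)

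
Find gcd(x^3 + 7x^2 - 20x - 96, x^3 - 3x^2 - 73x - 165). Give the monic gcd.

x + 3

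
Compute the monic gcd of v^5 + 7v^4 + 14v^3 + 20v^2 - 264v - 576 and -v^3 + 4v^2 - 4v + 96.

Euclidean algorithm in ℚ[v]:
  v^5 + 7v^4 + 14v^3 + 20v^2 - 264v - 576 = (-v^2 - 11v - 54)(-v^3 + 4v^2 - 4v + 96) + (288v^2 + 576v + 4608)
  -v^3 + 4v^2 - 4v + 96 = (-(1/288)v + 1/48)(288v^2 + 576v + 4608) + (0)
Last nonzero remainder: 288v^2 + 576v + 4608. Dividing through by 288 gives the monic gcd v^2 + 2v + 16.

v^2 + 2v + 16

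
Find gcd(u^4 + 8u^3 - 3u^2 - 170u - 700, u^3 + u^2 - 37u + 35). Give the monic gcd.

Apply the Euclidean algorithm:
  u^4 + 8u^3 - 3u^2 - 170u - 700 = (u + 7)(u^3 + u^2 - 37u + 35) + (27u^2 + 54u - 945)
  u^3 + u^2 - 37u + 35 = ((1/27)u - 1/27)(27u^2 + 54u - 945) + (0)
Last nonzero remainder: 27u^2 + 54u - 945. Dividing through by 27 gives the monic gcd u^2 + 2u - 35.

u^2 + 2u - 35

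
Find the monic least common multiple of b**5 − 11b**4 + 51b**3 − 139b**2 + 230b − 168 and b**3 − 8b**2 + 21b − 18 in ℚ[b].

Repeated division with remainder:
  b**5 − 11b**4 + 51b**3 − 139b**2 + 230b − 168 = (b**2 − 3b + 6)(b**3 − 8b**2 + 21b − 18) + (−10b**2 + 50b − 60)
  b**3 − 8b**2 + 21b − 18 = (−(1/10)b + 3/10)(−10b**2 + 50b − 60) + (0)
Last nonzero remainder: −10b**2 + 50b − 60. Dividing through by −10 gives the monic gcd b**2 − 5b + 6.
Then lcm(f, g) = f·g / gcd(f, g); expanding and making the result monic gives the answer.

b**6 − 14b**5 + 84b**4 − 292b**3 + 647b**2 − 858b + 504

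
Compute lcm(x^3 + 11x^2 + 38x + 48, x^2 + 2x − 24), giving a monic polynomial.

Repeated division with remainder:
  x^3 + 11x^2 + 38x + 48 = (x + 9)(x^2 + 2x − 24) + (44x + 264)
  x^2 + 2x − 24 = ((1/44)x − 1/11)(44x + 264) + (0)
Last nonzero remainder: 44x + 264. Dividing through by 44 gives the monic gcd x + 6.
Then lcm(f, g) = f·g / gcd(f, g); expanding and making the result monic gives the answer.

x^4 + 7x^3 − 6x^2 − 104x − 192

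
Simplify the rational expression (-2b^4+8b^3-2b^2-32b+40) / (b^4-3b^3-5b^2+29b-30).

(-2b-4)/(b+3)

Apply the Euclidean algorithm:
  -2b^4+8b^3-2b^2-32b+40 = (-2)(b^4-3b^3-5b^2+29b-30) + (2b^3-12b^2+26b-20)
  b^4-3b^3-5b^2+29b-30 = ((1/2)b+3/2)(2b^3-12b^2+26b-20) + (0)
Last nonzero remainder: 2b^3-12b^2+26b-20. Dividing through by 2 gives the monic gcd b^3-6b^2+13b-10.
Cancel b^3-6b^2+13b-10 from numerator and denominator to get the reduced form.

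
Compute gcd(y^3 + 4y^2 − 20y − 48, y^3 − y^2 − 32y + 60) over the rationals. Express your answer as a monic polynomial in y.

y + 6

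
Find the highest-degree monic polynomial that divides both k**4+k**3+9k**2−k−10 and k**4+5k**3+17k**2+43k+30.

By polynomial division,
  k**4+k**3+9k**2−k−10 = (k**4+5k**3+17k**2+43k+30) + (−4k**3−8k**2−44k−40)
  k**4+5k**3+17k**2+43k+30 = (−(1/4)k−3/4)(−4k**3−8k**2−44k−40) + (0)
Last nonzero remainder: −4k**3−8k**2−44k−40. Dividing through by −4 gives the monic gcd k**3+2k**2+11k+10.

k**3+2k**2+11k+10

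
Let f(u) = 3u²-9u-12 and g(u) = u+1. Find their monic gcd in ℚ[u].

By polynomial division,
  3u²-9u-12 = (3u-12)(u+1) + (0)
The last nonzero remainder u+1 is already monic.

u+1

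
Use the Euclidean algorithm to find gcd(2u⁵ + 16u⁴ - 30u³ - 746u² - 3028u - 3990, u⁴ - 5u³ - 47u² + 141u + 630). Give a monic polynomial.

Repeated division with remainder:
  2u⁵ + 16u⁴ - 30u³ - 746u² - 3028u - 3990 = (2u + 26)(u⁴ - 5u³ - 47u² + 141u + 630) + (194u³ + 194u² - 7954u - 20370)
  u⁴ - 5u³ - 47u² + 141u + 630 = ((1/194)u - 3/97)(194u³ + 194u² - 7954u - 20370) + (0)
Last nonzero remainder: 194u³ + 194u² - 7954u - 20370. Dividing through by 194 gives the monic gcd u³ + u² - 41u - 105.

u³ + u² - 41u - 105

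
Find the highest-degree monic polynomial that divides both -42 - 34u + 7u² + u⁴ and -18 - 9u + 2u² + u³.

By polynomial division,
  u⁴ + 7u² - 34u - 42 = (u - 2)(u³ + 2u² - 9u - 18) + (20u² - 34u - 78)
  u³ + 2u² - 9u - 18 = ((1/20)u + 37/200)(20u² - 34u - 78) + ((119/100)u - 357/100)
  20u² - 34u - 78 = ((2000/119)u + 2600/119)((119/100)u - 357/100) + (0)
Last nonzero remainder: (119/100)u - 357/100. Dividing through by 119/100 gives the monic gcd u - 3.

-3 + u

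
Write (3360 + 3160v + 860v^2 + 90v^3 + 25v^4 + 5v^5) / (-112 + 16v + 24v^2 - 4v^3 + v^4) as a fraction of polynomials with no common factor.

(60 + 35v + 5v^2)/(-2 + v)

Euclidean algorithm in ℚ[v]:
  5v^5 + 25v^4 + 90v^3 + 860v^2 + 3160v + 3360 = (5v + 45)(v^4 - 4v^3 + 24v^2 + 16v - 112) + (150v^3 - 300v^2 + 3000v + 8400)
  v^4 - 4v^3 + 24v^2 + 16v - 112 = ((1/150)v - 1/75)(150v^3 - 300v^2 + 3000v + 8400) + (0)
Last nonzero remainder: 150v^3 - 300v^2 + 3000v + 8400. Dividing through by 150 gives the monic gcd v^3 - 2v^2 + 20v + 56.
Cancel v^3 - 2v^2 + 20v + 56 from numerator and denominator to get the reduced form.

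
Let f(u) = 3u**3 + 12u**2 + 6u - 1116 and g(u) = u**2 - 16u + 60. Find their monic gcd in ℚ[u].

u - 6

Apply the Euclidean algorithm:
  3u**3 + 12u**2 + 6u - 1116 = (3u + 60)(u**2 - 16u + 60) + (786u - 4716)
  u**2 - 16u + 60 = ((1/786)u - 5/393)(786u - 4716) + (0)
Last nonzero remainder: 786u - 4716. Dividing through by 786 gives the monic gcd u - 6.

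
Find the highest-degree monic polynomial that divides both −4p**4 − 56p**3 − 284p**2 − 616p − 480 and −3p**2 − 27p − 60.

p**2 + 9p + 20

Euclidean algorithm in ℚ[p]:
  −4p**4 − 56p**3 − 284p**2 − 616p − 480 = ((4/3)p**2 + (20/3)p + 8)(−3p**2 − 27p − 60) + (0)
Last nonzero remainder: −3p**2 − 27p − 60. Dividing through by −3 gives the monic gcd p**2 + 9p + 20.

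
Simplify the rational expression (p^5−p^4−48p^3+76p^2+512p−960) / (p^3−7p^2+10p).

Apply the Euclidean algorithm:
  p^5−p^4−48p^3+76p^2+512p−960 = (p^2+6p−16)(p^3−7p^2+10p) + (−96p^2+672p−960)
  p^3−7p^2+10p = (−(1/96)p)(−96p^2+672p−960) + (0)
Last nonzero remainder: −96p^2+672p−960. Dividing through by −96 gives the monic gcd p^2−7p+10.
Cancel p^2−7p+10 from numerator and denominator to get the reduced form.

(p^3+6p^2−16p−96)/(p)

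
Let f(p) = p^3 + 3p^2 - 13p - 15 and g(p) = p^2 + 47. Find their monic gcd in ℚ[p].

1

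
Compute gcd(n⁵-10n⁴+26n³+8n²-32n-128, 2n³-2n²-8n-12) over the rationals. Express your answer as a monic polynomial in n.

n²+2n+2

Apply the Euclidean algorithm:
  n⁵-10n⁴+26n³+8n²-32n-128 = ((1/2)n²-(9/2)n+21/2)(2n³-2n²-8n-12) + (-n²-2n-2)
  2n³-2n²-8n-12 = (-2n+6)(-n²-2n-2) + (0)
Last nonzero remainder: -n²-2n-2. Dividing through by -1 gives the monic gcd n²+2n+2.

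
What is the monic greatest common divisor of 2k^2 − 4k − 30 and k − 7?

1

Repeated division with remainder:
  2k^2 − 4k − 30 = (2k + 10)(k − 7) + (40)
  k − 7 = ((1/40)k − 7/40)(40) + (0)
The last nonzero remainder is the constant 40, so the polynomials are coprime and gcd = 1.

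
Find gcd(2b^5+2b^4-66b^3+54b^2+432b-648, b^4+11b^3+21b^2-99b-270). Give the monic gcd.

b^3+6b^2-9b-54

Repeated division with remainder:
  2b^5+2b^4-66b^3+54b^2+432b-648 = (2b-20)(b^4+11b^3+21b^2-99b-270) + (112b^3+672b^2-1008b-6048)
  b^4+11b^3+21b^2-99b-270 = ((1/112)b+5/112)(112b^3+672b^2-1008b-6048) + (0)
Last nonzero remainder: 112b^3+672b^2-1008b-6048. Dividing through by 112 gives the monic gcd b^3+6b^2-9b-54.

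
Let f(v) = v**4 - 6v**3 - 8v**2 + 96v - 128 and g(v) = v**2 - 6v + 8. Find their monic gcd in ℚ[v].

v**2 - 6v + 8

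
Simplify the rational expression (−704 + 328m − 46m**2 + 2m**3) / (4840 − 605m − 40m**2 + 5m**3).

(−8 + 2m)/(55 + 5m)

By polynomial division,
  2m**3 − 46m**2 + 328m − 704 = (2/5)(5m**3 − 40m**2 − 605m + 4840) + (−30m**2 + 570m − 2640)
  5m**3 − 40m**2 − 605m + 4840 = (−(1/6)m − 11/6)(−30m**2 + 570m − 2640) + (0)
Last nonzero remainder: −30m**2 + 570m − 2640. Dividing through by −30 gives the monic gcd m**2 − 19m + 88.
Cancel m**2 − 19m + 88 from numerator and denominator to get the reduced form.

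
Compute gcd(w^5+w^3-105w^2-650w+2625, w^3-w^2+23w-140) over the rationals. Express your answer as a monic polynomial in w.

w^2+3w+35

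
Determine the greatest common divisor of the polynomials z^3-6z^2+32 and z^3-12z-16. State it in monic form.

z^2-2z-8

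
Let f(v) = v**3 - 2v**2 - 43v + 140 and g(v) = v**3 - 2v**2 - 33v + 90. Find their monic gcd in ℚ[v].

Euclidean algorithm in ℚ[v]:
  v**3 - 2v**2 - 43v + 140 = (v**3 - 2v**2 - 33v + 90) + (-10v + 50)
  v**3 - 2v**2 - 33v + 90 = (-(1/10)v**2 - (3/10)v + 9/5)(-10v + 50) + (0)
Last nonzero remainder: -10v + 50. Dividing through by -10 gives the monic gcd v - 5.

v - 5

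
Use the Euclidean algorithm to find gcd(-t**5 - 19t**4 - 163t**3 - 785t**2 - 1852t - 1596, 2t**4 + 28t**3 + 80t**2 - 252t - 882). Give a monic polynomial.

t**2 + 10t + 21

By polynomial division,
  -t**5 - 19t**4 - 163t**3 - 785t**2 - 1852t - 1596 = (-(1/2)t - 5/2)(2t**4 + 28t**3 + 80t**2 - 252t - 882) + (-53t**3 - 711t**2 - 2923t - 3801)
  2t**4 + 28t**3 + 80t**2 - 252t - 882 = (-(2/53)t - 62/2809)(-53t**3 - 711t**2 - 2923t - 3801) + (-(129200/2809)t**2 - (1292000/2809)t - 2713200/2809)
  -53t**3 - 711t**2 - 2923t - 3801 = ((148877/129200)t + 508429/129200)(-(129200/2809)t**2 - (1292000/2809)t - 2713200/2809) + (0)
Last nonzero remainder: -(129200/2809)t**2 - (1292000/2809)t - 2713200/2809. Dividing through by -129200/2809 gives the monic gcd t**2 + 10t + 21.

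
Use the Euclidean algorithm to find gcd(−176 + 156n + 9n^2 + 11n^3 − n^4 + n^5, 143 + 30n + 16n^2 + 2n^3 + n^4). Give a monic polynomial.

By polynomial division,
  n^5 − n^4 + 11n^3 + 9n^2 + 156n − 176 = (n − 3)(n^4 + 2n^3 + 16n^2 + 30n + 143) + (n^3 + 27n^2 + 103n + 253)
  n^4 + 2n^3 + 16n^2 + 30n + 143 = (n − 25)(n^3 + 27n^2 + 103n + 253) + (588n^2 + 2352n + 6468)
  n^3 + 27n^2 + 103n + 253 = ((1/588)n + 23/588)(588n^2 + 2352n + 6468) + (0)
Last nonzero remainder: 588n^2 + 2352n + 6468. Dividing through by 588 gives the monic gcd n^2 + 4n + 11.

11 + 4n + n^2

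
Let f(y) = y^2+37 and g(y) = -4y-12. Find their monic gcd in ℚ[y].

Apply the Euclidean algorithm:
  y^2+37 = (-(1/4)y+3/4)(-4y-12) + (46)
  -4y-12 = (-(2/23)y-6/23)(46) + (0)
The last nonzero remainder is the constant 46, so the polynomials are coprime and gcd = 1.

1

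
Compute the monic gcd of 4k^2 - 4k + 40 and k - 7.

Apply the Euclidean algorithm:
  4k^2 - 4k + 40 = (4k + 24)(k - 7) + (208)
  k - 7 = ((1/208)k - 7/208)(208) + (0)
The last nonzero remainder is the constant 208, so the polynomials are coprime and gcd = 1.

1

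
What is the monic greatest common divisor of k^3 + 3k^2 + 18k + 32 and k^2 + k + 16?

k^2 + k + 16

Euclidean algorithm in ℚ[k]:
  k^3 + 3k^2 + 18k + 32 = (k + 2)(k^2 + k + 16) + (0)
The last nonzero remainder k^2 + k + 16 is already monic.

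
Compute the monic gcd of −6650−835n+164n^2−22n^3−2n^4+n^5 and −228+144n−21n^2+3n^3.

Repeated division with remainder:
  n^5−2n^4−22n^3+164n^2−835n−6650 = ((1/3)n^2+(5/3)n−35/3)(3n^3−21n^2+144n−228) + (−245n^2+1225n−9310)
  3n^3−21n^2+144n−228 = (−(3/245)n+6/245)(−245n^2+1225n−9310) + (0)
Last nonzero remainder: −245n^2+1225n−9310. Dividing through by −245 gives the monic gcd n^2−5n+38.

38−5n+n^2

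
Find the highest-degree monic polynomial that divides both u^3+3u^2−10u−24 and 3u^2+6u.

u+2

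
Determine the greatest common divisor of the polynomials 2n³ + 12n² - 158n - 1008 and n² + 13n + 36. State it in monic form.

1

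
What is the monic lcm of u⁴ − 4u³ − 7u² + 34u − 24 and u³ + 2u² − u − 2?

By polynomial division,
  u⁴ − 4u³ − 7u² + 34u − 24 = (u − 6)(u³ + 2u² − u − 2) + (6u² + 30u − 36)
  u³ + 2u² − u − 2 = ((1/6)u − 1/2)(6u² + 30u − 36) + (20u − 20)
  6u² + 30u − 36 = ((3/10)u + 9/5)(20u − 20) + (0)
Last nonzero remainder: 20u − 20. Dividing through by 20 gives the monic gcd u − 1.
Then lcm(f, g) = f·g / gcd(f, g); expanding and making the result monic gives the answer.

u⁶ − u⁵ − 17u⁴ + 5u³ + 64u² − 4u − 48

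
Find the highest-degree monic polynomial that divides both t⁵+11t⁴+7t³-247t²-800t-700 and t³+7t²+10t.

t²+7t+10

Euclidean algorithm in ℚ[t]:
  t⁵+11t⁴+7t³-247t²-800t-700 = (t²+4t-31)(t³+7t²+10t) + (-70t²-490t-700)
  t³+7t²+10t = (-(1/70)t)(-70t²-490t-700) + (0)
Last nonzero remainder: -70t²-490t-700. Dividing through by -70 gives the monic gcd t²+7t+10.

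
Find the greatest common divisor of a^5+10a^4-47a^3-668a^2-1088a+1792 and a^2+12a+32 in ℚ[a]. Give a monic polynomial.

a^2+12a+32

Apply the Euclidean algorithm:
  a^5+10a^4-47a^3-668a^2-1088a+1792 = (a^3-2a^2-55a+56)(a^2+12a+32) + (0)
The last nonzero remainder a^2+12a+32 is already monic.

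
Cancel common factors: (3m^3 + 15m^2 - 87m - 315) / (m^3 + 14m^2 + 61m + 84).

Euclidean algorithm in ℚ[m]:
  3m^3 + 15m^2 - 87m - 315 = (3)(m^3 + 14m^2 + 61m + 84) + (-27m^2 - 270m - 567)
  m^3 + 14m^2 + 61m + 84 = (-(1/27)m - 4/27)(-27m^2 - 270m - 567) + (0)
Last nonzero remainder: -27m^2 - 270m - 567. Dividing through by -27 gives the monic gcd m^2 + 10m + 21.
Cancel m^2 + 10m + 21 from numerator and denominator to get the reduced form.

(3m - 15)/(m + 4)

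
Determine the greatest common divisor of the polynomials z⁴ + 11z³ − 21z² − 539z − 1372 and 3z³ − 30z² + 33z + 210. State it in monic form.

By polynomial division,
  z⁴ + 11z³ − 21z² − 539z − 1372 = ((1/3)z + 7)(3z³ − 30z² + 33z + 210) + (178z² − 840z − 2842)
  3z³ − 30z² + 33z + 210 = ((3/178)z − 705/7921)(178z² − 840z − 2842) + ((48600/7921)z − 340200/7921)
  178z² − 840z − 2842 = ((704969/24300)z + 1607963/24300)((48600/7921)z − 340200/7921) + (0)
Last nonzero remainder: (48600/7921)z − 340200/7921. Dividing through by 48600/7921 gives the monic gcd z − 7.

z − 7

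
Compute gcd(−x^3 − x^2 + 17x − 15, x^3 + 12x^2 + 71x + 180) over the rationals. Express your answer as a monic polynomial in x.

x + 5

Euclidean algorithm in ℚ[x]:
  −x^3 − x^2 + 17x − 15 = (−1)(x^3 + 12x^2 + 71x + 180) + (11x^2 + 88x + 165)
  x^3 + 12x^2 + 71x + 180 = ((1/11)x + 4/11)(11x^2 + 88x + 165) + (24x + 120)
  11x^2 + 88x + 165 = ((11/24)x + 11/8)(24x + 120) + (0)
Last nonzero remainder: 24x + 120. Dividing through by 24 gives the monic gcd x + 5.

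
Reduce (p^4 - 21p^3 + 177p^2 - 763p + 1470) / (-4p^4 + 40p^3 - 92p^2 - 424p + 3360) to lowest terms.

(-p + 7)/(4p + 16)

Repeated division with remainder:
  p^4 - 21p^3 + 177p^2 - 763p + 1470 = (-1/4)(-4p^4 + 40p^3 - 92p^2 - 424p + 3360) + (-11p^3 + 154p^2 - 869p + 2310)
  -4p^4 + 40p^3 - 92p^2 - 424p + 3360 = ((4/11)p + 16/11)(-11p^3 + 154p^2 - 869p + 2310) + (0)
Last nonzero remainder: -11p^3 + 154p^2 - 869p + 2310. Dividing through by -11 gives the monic gcd p^3 - 14p^2 + 79p - 210.
Cancel p^3 - 14p^2 + 79p - 210 from numerator and denominator to get the reduced form.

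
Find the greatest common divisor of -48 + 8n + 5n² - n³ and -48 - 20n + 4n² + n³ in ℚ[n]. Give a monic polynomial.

-4 + n

By polynomial division,
  -n³ + 5n² + 8n - 48 = (-1)(n³ + 4n² - 20n - 48) + (9n² - 12n - 96)
  n³ + 4n² - 20n - 48 = ((1/9)n + 16/27)(9n² - 12n - 96) + (-(20/9)n + 80/9)
  9n² - 12n - 96 = (-(81/20)n - 54/5)(-(20/9)n + 80/9) + (0)
Last nonzero remainder: -(20/9)n + 80/9. Dividing through by -20/9 gives the monic gcd n - 4.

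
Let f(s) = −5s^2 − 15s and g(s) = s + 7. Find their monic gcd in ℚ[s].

1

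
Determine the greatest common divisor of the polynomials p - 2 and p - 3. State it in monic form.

By polynomial division,
  p - 2 = (p - 3) + (1)
  p - 3 = (p - 3)(1) + (0)
The last nonzero remainder is the constant 1, so the polynomials are coprime and gcd = 1.

1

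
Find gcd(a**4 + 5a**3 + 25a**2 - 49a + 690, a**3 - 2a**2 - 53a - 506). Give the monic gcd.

Euclidean algorithm in ℚ[a]:
  a**4 + 5a**3 + 25a**2 - 49a + 690 = (a + 7)(a**3 - 2a**2 - 53a - 506) + (92a**2 + 828a + 4232)
  a**3 - 2a**2 - 53a - 506 = ((1/92)a - 11/92)(92a**2 + 828a + 4232) + (0)
Last nonzero remainder: 92a**2 + 828a + 4232. Dividing through by 92 gives the monic gcd a**2 + 9a + 46.

a**2 + 9a + 46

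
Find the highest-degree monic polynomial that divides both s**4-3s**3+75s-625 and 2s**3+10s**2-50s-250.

s**2-25

Euclidean algorithm in ℚ[s]:
  s**4-3s**3+75s-625 = ((1/2)s-4)(2s**3+10s**2-50s-250) + (65s**2-1625)
  2s**3+10s**2-50s-250 = ((2/65)s+2/13)(65s**2-1625) + (0)
Last nonzero remainder: 65s**2-1625. Dividing through by 65 gives the monic gcd s**2-25.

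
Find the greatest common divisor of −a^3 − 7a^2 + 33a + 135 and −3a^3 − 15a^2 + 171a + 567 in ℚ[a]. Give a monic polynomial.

a^2 + 12a + 27

By polynomial division,
  −a^3 − 7a^2 + 33a + 135 = (1/3)(−3a^3 − 15a^2 + 171a + 567) + (−2a^2 − 24a − 54)
  −3a^3 − 15a^2 + 171a + 567 = ((3/2)a − 21/2)(−2a^2 − 24a − 54) + (0)
Last nonzero remainder: −2a^2 − 24a − 54. Dividing through by −2 gives the monic gcd a^2 + 12a + 27.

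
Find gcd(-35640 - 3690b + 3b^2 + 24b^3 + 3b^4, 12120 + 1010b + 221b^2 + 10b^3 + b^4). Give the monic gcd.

120 + 10b + b^2

Repeated division with remainder:
  3b^4 + 24b^3 + 3b^2 - 3690b - 35640 = (3)(b^4 + 10b^3 + 221b^2 + 1010b + 12120) + (-6b^3 - 660b^2 - 6720b - 72000)
  b^4 + 10b^3 + 221b^2 + 1010b + 12120 = (-(1/6)b + 50/3)(-6b^3 - 660b^2 - 6720b - 72000) + (10101b^2 + 101010b + 1212120)
  -6b^3 - 660b^2 - 6720b - 72000 = (-(2/3367)b - 200/3367)(10101b^2 + 101010b + 1212120) + (0)
Last nonzero remainder: 10101b^2 + 101010b + 1212120. Dividing through by 10101 gives the monic gcd b^2 + 10b + 120.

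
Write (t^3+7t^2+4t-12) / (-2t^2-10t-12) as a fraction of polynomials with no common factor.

(-t^2-5t+6)/(2t+6)

Euclidean algorithm in ℚ[t]:
  t^3+7t^2+4t-12 = (-(1/2)t-1)(-2t^2-10t-12) + (-12t-24)
  -2t^2-10t-12 = ((1/6)t+1/2)(-12t-24) + (0)
Last nonzero remainder: -12t-24. Dividing through by -12 gives the monic gcd t+2.
Cancel t+2 from numerator and denominator to get the reduced form.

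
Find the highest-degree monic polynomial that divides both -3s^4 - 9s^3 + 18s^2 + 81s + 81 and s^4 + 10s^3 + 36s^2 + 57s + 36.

Euclidean algorithm in ℚ[s]:
  -3s^4 - 9s^3 + 18s^2 + 81s + 81 = (-3)(s^4 + 10s^3 + 36s^2 + 57s + 36) + (21s^3 + 126s^2 + 252s + 189)
  s^4 + 10s^3 + 36s^2 + 57s + 36 = ((1/21)s + 4/21)(21s^3 + 126s^2 + 252s + 189) + (0)
Last nonzero remainder: 21s^3 + 126s^2 + 252s + 189. Dividing through by 21 gives the monic gcd s^3 + 6s^2 + 12s + 9.

s^3 + 6s^2 + 12s + 9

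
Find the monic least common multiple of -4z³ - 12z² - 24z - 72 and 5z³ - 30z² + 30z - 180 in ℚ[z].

z⁴ - 3z³ - 12z² - 18z - 108

By polynomial division,
  -4z³ - 12z² - 24z - 72 = (-4/5)(5z³ - 30z² + 30z - 180) + (-36z² - 216)
  5z³ - 30z² + 30z - 180 = (-(5/36)z + 5/6)(-36z² - 216) + (0)
Last nonzero remainder: -36z² - 216. Dividing through by -36 gives the monic gcd z² + 6.
Then lcm(f, g) = f·g / gcd(f, g); expanding and making the result monic gives the answer.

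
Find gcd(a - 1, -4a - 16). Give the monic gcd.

1

By polynomial division,
  a - 1 = (-1/4)(-4a - 16) + (-5)
  -4a - 16 = ((4/5)a + 16/5)(-5) + (0)
The last nonzero remainder is the constant -5, so the polynomials are coprime and gcd = 1.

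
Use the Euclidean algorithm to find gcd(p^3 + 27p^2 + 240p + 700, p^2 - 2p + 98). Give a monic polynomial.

1

By polynomial division,
  p^3 + 27p^2 + 240p + 700 = (p + 29)(p^2 - 2p + 98) + (200p - 2142)
  p^2 - 2p + 98 = ((1/200)p + 871/20000)(200p - 2142) + (1912841/10000)
  200p - 2142 = ((2000000/1912841)p - 3060000/273263)(1912841/10000) + (0)
The last nonzero remainder is the constant 1912841/10000, so the polynomials are coprime and gcd = 1.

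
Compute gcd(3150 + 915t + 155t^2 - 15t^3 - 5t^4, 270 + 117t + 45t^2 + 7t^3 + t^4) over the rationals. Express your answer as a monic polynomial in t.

15 + 4t + t^2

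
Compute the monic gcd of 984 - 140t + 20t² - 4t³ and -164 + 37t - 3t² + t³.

41 + t + t²

Euclidean algorithm in ℚ[t]:
  -4t³ + 20t² - 140t + 984 = (-4)(t³ - 3t² + 37t - 164) + (8t² + 8t + 328)
  t³ - 3t² + 37t - 164 = ((1/8)t - 1/2)(8t² + 8t + 328) + (0)
Last nonzero remainder: 8t² + 8t + 328. Dividing through by 8 gives the monic gcd t² + t + 41.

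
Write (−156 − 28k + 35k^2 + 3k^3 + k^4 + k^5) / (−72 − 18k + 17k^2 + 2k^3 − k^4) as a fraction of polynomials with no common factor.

By polynomial division,
  k^5 + k^4 + 3k^3 + 35k^2 − 28k − 156 = (−k − 3)(−k^4 + 2k^3 + 17k^2 − 18k − 72) + (26k^3 + 68k^2 − 154k − 372)
  −k^4 + 2k^3 + 17k^2 − 18k − 72 = (−(1/26)k + 30/169)(26k^3 + 68k^2 − 154k − 372) + (−(168/169)k^2 − (840/169)k − 1008/169)
  26k^3 + 68k^2 − 154k − 372 = (−(2197/84)k + 5239/84)(−(168/169)k^2 − (840/169)k − 1008/169) + (0)
Last nonzero remainder: −(168/169)k^2 − (840/169)k − 1008/169. Dividing through by −168/169 gives the monic gcd k^2 + 5k + 6.
Cancel k^2 + 5k + 6 from numerator and denominator to get the reduced form.

(26 − 17k + 4k^2 − k^3)/(12 − 7k + k^2)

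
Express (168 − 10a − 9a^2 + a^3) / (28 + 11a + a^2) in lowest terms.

Repeated division with remainder:
  a^3 − 9a^2 − 10a + 168 = (a − 20)(a^2 + 11a + 28) + (182a + 728)
  a^2 + 11a + 28 = ((1/182)a + 1/26)(182a + 728) + (0)
Last nonzero remainder: 182a + 728. Dividing through by 182 gives the monic gcd a + 4.
Cancel a + 4 from numerator and denominator to get the reduced form.

(42 − 13a + a^2)/(7 + a)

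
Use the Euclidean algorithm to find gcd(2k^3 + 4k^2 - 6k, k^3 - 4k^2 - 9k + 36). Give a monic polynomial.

k + 3

Euclidean algorithm in ℚ[k]:
  2k^3 + 4k^2 - 6k = (2)(k^3 - 4k^2 - 9k + 36) + (12k^2 + 12k - 72)
  k^3 - 4k^2 - 9k + 36 = ((1/12)k - 5/12)(12k^2 + 12k - 72) + (2k + 6)
  12k^2 + 12k - 72 = (6k - 12)(2k + 6) + (0)
Last nonzero remainder: 2k + 6. Dividing through by 2 gives the monic gcd k + 3.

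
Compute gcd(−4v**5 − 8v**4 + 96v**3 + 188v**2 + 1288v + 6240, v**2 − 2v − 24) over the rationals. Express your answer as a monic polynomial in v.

v**2 − 2v − 24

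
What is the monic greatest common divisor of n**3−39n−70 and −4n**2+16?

Repeated division with remainder:
  n**3−39n−70 = (−(1/4)n)(−4n**2+16) + (−35n−70)
  −4n**2+16 = ((4/35)n−8/35)(−35n−70) + (0)
Last nonzero remainder: −35n−70. Dividing through by −35 gives the monic gcd n+2.

n+2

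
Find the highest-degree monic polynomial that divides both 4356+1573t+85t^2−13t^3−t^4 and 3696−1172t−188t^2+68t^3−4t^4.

By polynomial division,
  −t^4−13t^3+85t^2+1573t+4356 = (1/4)(−4t^4+68t^3−188t^2−1172t+3696) + (−30t^3+132t^2+1866t+3432)
  −4t^4+68t^3−188t^2−1172t+3696 = ((2/15)t−42/25)(−30t^3+132t^2+1866t+3432) + (−(5376/25)t^2+(37632/25)t+236544/25)
  −30t^3+132t^2+1866t+3432 = ((125/896)t+325/896)(−(5376/25)t^2+(37632/25)t+236544/25) + (0)
Last nonzero remainder: −(5376/25)t^2+(37632/25)t+236544/25. Dividing through by −5376/25 gives the monic gcd t^2−7t−44.

−44−7t+t^2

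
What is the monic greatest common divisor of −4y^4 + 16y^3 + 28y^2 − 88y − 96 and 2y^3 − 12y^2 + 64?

y^2 − 2y − 8

Euclidean algorithm in ℚ[y]:
  −4y^4 + 16y^3 + 28y^2 − 88y − 96 = (−2y − 4)(2y^3 − 12y^2 + 64) + (−20y^2 + 40y + 160)
  2y^3 − 12y^2 + 64 = (−(1/10)y + 2/5)(−20y^2 + 40y + 160) + (0)
Last nonzero remainder: −20y^2 + 40y + 160. Dividing through by −20 gives the monic gcd y^2 − 2y − 8.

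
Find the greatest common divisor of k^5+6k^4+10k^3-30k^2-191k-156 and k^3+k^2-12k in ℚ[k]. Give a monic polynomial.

k^2+k-12

Repeated division with remainder:
  k^5+6k^4+10k^3-30k^2-191k-156 = (k^2+5k+17)(k^3+k^2-12k) + (13k^2+13k-156)
  k^3+k^2-12k = ((1/13)k)(13k^2+13k-156) + (0)
Last nonzero remainder: 13k^2+13k-156. Dividing through by 13 gives the monic gcd k^2+k-12.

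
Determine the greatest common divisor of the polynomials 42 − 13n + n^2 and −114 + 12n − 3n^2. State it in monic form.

Apply the Euclidean algorithm:
  n^2 − 13n + 42 = (−1/3)(−3n^2 + 12n − 114) + (−9n + 4)
  −3n^2 + 12n − 114 = ((1/3)n − 32/27)(−9n + 4) + (−2950/27)
  −9n + 4 = ((243/2950)n − 54/1475)(−2950/27) + (0)
The last nonzero remainder is the constant −2950/27, so the polynomials are coprime and gcd = 1.

1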